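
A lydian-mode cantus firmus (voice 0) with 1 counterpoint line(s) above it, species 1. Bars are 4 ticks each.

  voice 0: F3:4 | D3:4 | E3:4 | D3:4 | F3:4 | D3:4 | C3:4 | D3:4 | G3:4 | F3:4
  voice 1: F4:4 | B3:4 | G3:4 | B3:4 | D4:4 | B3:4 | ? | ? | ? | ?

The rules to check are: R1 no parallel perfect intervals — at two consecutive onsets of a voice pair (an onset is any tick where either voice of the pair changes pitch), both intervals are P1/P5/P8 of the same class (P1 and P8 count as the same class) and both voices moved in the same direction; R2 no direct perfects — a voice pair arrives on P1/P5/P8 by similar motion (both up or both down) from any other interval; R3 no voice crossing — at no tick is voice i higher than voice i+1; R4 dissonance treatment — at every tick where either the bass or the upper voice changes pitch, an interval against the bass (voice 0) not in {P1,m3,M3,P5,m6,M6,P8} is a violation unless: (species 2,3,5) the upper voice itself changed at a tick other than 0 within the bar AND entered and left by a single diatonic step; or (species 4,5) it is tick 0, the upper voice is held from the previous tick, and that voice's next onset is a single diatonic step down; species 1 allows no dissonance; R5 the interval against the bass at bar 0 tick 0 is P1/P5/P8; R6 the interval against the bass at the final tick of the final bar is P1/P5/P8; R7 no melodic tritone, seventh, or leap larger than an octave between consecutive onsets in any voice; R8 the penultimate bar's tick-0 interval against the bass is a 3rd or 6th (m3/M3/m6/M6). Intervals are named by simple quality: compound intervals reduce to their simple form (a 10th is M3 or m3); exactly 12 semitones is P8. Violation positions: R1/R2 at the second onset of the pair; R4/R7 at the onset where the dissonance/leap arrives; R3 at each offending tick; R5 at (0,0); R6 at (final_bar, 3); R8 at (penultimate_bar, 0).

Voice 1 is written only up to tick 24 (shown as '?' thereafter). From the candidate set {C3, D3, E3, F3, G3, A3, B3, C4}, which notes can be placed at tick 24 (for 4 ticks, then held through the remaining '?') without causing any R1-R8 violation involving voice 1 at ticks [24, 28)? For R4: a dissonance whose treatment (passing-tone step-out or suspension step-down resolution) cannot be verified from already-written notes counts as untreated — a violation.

{A3, C4, E3}

C3: violates R2,R7
D3: violates R4
E3: legal
F3: violates R4,R7
G3: violates R2
A3: legal
B3: violates R4
C4: legal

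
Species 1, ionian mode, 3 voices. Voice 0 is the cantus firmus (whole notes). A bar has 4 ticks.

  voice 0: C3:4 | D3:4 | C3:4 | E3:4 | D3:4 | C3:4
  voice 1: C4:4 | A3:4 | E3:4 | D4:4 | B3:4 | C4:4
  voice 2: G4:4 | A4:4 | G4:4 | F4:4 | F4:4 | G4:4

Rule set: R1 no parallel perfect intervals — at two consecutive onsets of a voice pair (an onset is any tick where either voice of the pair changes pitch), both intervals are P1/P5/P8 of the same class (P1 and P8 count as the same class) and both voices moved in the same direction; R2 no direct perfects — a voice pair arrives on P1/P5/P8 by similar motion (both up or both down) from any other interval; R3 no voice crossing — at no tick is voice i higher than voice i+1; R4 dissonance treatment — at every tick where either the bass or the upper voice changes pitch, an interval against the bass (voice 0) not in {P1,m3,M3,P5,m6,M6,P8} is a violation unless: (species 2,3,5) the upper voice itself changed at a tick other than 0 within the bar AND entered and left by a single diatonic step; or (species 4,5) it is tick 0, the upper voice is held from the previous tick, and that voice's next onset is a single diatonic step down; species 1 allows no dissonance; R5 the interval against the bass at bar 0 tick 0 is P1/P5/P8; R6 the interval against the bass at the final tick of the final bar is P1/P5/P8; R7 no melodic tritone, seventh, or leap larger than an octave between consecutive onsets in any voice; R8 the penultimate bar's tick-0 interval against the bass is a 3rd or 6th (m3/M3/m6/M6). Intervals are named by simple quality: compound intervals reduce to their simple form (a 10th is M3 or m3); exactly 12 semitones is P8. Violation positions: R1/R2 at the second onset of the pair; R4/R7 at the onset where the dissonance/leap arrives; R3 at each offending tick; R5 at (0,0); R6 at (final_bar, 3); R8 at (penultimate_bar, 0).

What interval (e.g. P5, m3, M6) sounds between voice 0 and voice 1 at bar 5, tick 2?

voice 0=C3 voice 1=C4 -> P8

P8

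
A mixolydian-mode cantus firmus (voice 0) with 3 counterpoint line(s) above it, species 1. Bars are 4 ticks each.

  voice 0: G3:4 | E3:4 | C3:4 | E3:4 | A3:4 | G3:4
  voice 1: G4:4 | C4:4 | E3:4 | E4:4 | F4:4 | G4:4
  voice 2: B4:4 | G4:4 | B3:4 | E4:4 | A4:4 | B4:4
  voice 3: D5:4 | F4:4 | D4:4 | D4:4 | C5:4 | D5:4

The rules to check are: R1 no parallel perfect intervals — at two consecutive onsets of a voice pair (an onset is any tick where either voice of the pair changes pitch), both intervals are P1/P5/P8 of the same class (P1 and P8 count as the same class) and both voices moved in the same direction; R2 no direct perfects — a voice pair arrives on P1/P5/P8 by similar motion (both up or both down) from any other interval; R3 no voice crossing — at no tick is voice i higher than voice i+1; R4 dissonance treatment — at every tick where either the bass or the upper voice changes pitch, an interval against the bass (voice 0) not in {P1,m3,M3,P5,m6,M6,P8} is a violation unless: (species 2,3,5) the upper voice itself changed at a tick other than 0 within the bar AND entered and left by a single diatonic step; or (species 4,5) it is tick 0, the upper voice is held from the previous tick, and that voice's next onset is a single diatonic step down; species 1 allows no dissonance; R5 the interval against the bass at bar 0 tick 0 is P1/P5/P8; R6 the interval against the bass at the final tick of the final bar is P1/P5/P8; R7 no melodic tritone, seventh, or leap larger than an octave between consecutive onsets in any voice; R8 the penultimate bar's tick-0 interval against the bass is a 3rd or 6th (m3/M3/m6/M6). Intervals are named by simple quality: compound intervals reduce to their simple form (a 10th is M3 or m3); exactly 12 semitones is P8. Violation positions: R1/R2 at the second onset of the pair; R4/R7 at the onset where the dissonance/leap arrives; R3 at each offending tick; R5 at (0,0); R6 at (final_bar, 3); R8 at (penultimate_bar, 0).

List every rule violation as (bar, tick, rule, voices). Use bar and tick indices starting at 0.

bar 0: v0=G3 v1=G4 v2=B4 v3=D5 downbeat P5
bar 1: v0=E3 v1=C4 v2=G4 v3=F4 downbeat m2
bar 2: v0=C3 v1=E3 v2=B3 v3=D4 downbeat M2
bar 3: v0=E3 v1=E4 v2=E4 v3=D4 downbeat m7
bar 4: v0=A3 v1=F4 v2=A4 v3=C5 downbeat m3
bar 5: v0=G3 v1=G4 v2=B4 v3=D5 downbeat P5
  -> R5 @ bar 0 tick 0 v(0, 2): opens on M3
  -> R2 @ bar 1 tick 0 v(1, 2): G4/B4 M3 -> C4/G4 P5 similar
  -> R3 @ bar 1 tick 0 v(2, 3): G4 above F4
  -> R4 @ bar 1 tick 0 v(0, 3): E3/F4 m2 untreated
  -> R3 @ bar 1 tick 1 v(2, 3): G4 above F4
  -> R3 @ bar 1 tick 2 v(2, 3): G4 above F4
  -> R3 @ bar 1 tick 3 v(2, 3): G4 above F4
  -> R1 @ bar 2 tick 0 v(1, 2): C4/G4 P5 -> E3/B3 P5 similar
  -> R4 @ bar 2 tick 0 v(0, 2): C3/B3 M7 untreated
  -> R4 @ bar 2 tick 0 v(0, 3): C3/D4 M2 untreated
  -> R2 @ bar 3 tick 0 v(0, 1): C3/E3 M3 -> E3/E4 P8 similar
  -> R2 @ bar 3 tick 0 v(0, 2): C3/B3 M7 -> E3/E4 P8 similar
  -> R2 @ bar 3 tick 0 v(1, 2): E3/B3 P5 -> E4/E4 P1 similar
  -> R3 @ bar 3 tick 0 v(2, 3): E4 above D4
  -> R4 @ bar 3 tick 0 v(0, 3): E3/D4 m7 untreated
  -> R3 @ bar 3 tick 1 v(2, 3): E4 above D4
  -> R3 @ bar 3 tick 2 v(2, 3): E4 above D4
  -> R3 @ bar 3 tick 3 v(2, 3): E4 above D4
  -> R1 @ bar 4 tick 0 v(0, 2): E3/E4 P8 -> A3/A4 P8 similar
  -> R2 @ bar 4 tick 0 v(1, 3): E4/D4 M2 -> F4/C5 P5 similar
  -> R7 @ bar 4 tick 0 v(3,): D4->C5 leap 10st
  -> R8 @ bar 4 tick 0 v(0, 2): penult P8 not 3rd/6th
  -> R1 @ bar 5 tick 0 v(1, 3): F4/C5 P5 -> G4/D5 P5 similar
  -> R6 @ bar 5 tick 3 v(0, 2): closes on M3

(0, 0, R5, (0, 2))
(1, 0, R2, (1, 2))
(1, 0, R3, (2, 3))
(1, 0, R4, (0, 3))
(1, 1, R3, (2, 3))
(1, 2, R3, (2, 3))
(1, 3, R3, (2, 3))
(2, 0, R1, (1, 2))
(2, 0, R4, (0, 2))
(2, 0, R4, (0, 3))
(3, 0, R2, (0, 1))
(3, 0, R2, (0, 2))
(3, 0, R2, (1, 2))
(3, 0, R3, (2, 3))
(3, 0, R4, (0, 3))
(3, 1, R3, (2, 3))
(3, 2, R3, (2, 3))
(3, 3, R3, (2, 3))
(4, 0, R1, (0, 2))
(4, 0, R2, (1, 3))
(4, 0, R7, (3,))
(4, 0, R8, (0, 2))
(5, 0, R1, (1, 3))
(5, 3, R6, (0, 2))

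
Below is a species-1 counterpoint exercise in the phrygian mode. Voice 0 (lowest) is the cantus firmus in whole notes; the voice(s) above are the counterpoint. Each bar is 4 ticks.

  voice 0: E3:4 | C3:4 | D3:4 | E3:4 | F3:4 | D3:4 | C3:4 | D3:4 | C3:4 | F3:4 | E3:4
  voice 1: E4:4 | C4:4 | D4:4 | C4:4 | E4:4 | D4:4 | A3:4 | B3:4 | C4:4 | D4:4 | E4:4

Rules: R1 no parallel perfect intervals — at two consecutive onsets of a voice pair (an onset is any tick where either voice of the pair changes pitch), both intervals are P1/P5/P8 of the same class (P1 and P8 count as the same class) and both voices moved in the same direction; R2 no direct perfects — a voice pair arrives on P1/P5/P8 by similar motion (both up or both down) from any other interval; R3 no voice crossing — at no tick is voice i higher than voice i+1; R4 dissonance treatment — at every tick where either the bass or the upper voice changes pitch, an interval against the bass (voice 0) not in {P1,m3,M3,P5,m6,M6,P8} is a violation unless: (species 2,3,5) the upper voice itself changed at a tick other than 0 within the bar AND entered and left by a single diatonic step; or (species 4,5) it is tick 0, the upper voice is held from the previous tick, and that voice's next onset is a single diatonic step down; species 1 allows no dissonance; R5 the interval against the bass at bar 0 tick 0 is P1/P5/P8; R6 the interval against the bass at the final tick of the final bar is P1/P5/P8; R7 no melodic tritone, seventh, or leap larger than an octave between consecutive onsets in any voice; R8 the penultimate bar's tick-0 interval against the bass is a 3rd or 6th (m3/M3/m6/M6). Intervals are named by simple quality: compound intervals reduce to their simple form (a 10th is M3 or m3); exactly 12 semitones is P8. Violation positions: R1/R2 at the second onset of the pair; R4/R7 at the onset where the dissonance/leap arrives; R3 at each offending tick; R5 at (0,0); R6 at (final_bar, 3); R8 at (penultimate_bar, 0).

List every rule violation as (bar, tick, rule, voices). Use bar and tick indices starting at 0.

bar 0: v0=E3 v1=E4 downbeat P8
bar 1: v0=C3 v1=C4 downbeat P8
bar 2: v0=D3 v1=D4 downbeat P8
bar 3: v0=E3 v1=C4 downbeat m6
bar 4: v0=F3 v1=E4 downbeat M7
bar 5: v0=D3 v1=D4 downbeat P8
bar 6: v0=C3 v1=A3 downbeat M6
bar 7: v0=D3 v1=B3 downbeat M6
bar 8: v0=C3 v1=C4 downbeat P8
bar 9: v0=F3 v1=D4 downbeat M6
bar 10: v0=E3 v1=E4 downbeat P8
  -> R1 @ bar 1 tick 0 v(0, 1): E3/E4 P8 -> C3/C4 P8 similar
  -> R1 @ bar 2 tick 0 v(0, 1): C3/C4 P8 -> D3/D4 P8 similar
  -> R4 @ bar 4 tick 0 v(0, 1): F3/E4 M7 untreated
  -> R2 @ bar 5 tick 0 v(0, 1): F3/E4 M7 -> D3/D4 P8 similar

(1, 0, R1, (0, 1))
(2, 0, R1, (0, 1))
(4, 0, R4, (0, 1))
(5, 0, R2, (0, 1))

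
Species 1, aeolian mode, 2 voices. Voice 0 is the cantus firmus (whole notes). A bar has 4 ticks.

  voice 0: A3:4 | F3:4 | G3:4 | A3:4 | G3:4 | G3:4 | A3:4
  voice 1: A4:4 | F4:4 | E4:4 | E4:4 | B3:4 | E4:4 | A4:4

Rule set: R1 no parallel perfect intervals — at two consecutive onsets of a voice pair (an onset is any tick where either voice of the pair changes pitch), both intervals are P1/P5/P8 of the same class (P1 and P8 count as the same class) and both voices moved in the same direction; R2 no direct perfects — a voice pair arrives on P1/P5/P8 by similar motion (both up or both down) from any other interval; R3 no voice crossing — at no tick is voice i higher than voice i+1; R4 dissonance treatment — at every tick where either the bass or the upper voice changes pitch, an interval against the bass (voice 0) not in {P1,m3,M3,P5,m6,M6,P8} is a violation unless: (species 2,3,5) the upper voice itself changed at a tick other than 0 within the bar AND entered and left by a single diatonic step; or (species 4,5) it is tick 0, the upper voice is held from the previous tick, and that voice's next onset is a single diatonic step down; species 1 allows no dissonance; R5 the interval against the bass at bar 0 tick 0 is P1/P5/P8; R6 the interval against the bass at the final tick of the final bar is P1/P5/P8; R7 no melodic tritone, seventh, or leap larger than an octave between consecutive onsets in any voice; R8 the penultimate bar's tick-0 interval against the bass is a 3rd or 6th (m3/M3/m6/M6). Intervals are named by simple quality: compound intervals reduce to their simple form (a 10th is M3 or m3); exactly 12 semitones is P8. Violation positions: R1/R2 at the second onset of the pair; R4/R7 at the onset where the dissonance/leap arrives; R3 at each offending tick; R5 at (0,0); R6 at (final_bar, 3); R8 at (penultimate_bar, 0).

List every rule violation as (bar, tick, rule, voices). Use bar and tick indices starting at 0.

bar 0: v0=A3 v1=A4 downbeat P8
bar 1: v0=F3 v1=F4 downbeat P8
bar 2: v0=G3 v1=E4 downbeat M6
bar 3: v0=A3 v1=E4 downbeat P5
bar 4: v0=G3 v1=B3 downbeat M3
bar 5: v0=G3 v1=E4 downbeat M6
bar 6: v0=A3 v1=A4 downbeat P8
  -> R1 @ bar 1 tick 0 v(0, 1): A3/A4 P8 -> F3/F4 P8 similar
  -> R2 @ bar 6 tick 0 v(0, 1): G3/E4 M6 -> A3/A4 P8 similar

(1, 0, R1, (0, 1))
(6, 0, R2, (0, 1))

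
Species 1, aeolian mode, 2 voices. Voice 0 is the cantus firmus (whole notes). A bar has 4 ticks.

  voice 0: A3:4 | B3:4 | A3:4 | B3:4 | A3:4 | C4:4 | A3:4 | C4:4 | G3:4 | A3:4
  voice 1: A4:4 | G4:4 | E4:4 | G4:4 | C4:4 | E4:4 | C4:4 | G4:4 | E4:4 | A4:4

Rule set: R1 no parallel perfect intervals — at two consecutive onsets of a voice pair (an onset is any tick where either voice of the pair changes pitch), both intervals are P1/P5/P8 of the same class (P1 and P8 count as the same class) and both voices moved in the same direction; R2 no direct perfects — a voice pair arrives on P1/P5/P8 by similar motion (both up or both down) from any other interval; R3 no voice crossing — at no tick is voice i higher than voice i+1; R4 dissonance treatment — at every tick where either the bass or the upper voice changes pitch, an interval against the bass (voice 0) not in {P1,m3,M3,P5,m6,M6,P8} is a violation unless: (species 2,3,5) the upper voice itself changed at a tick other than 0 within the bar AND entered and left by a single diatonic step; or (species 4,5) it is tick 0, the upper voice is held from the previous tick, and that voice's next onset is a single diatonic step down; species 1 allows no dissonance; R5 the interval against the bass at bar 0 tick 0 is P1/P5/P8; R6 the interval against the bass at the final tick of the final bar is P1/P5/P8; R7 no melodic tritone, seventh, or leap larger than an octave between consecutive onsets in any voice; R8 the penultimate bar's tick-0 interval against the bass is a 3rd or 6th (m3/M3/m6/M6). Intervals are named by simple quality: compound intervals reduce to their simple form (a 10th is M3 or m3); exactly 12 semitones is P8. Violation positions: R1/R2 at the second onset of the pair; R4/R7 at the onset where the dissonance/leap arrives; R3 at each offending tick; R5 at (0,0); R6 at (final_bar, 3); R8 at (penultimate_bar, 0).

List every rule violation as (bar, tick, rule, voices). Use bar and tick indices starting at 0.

bar 0: v0=A3 v1=A4 downbeat P8
bar 1: v0=B3 v1=G4 downbeat m6
bar 2: v0=A3 v1=E4 downbeat P5
bar 3: v0=B3 v1=G4 downbeat m6
bar 4: v0=A3 v1=C4 downbeat m3
bar 5: v0=C4 v1=E4 downbeat M3
bar 6: v0=A3 v1=C4 downbeat m3
bar 7: v0=C4 v1=G4 downbeat P5
bar 8: v0=G3 v1=E4 downbeat M6
bar 9: v0=A3 v1=A4 downbeat P8
  -> R2 @ bar 2 tick 0 v(0, 1): B3/G4 m6 -> A3/E4 P5 similar
  -> R2 @ bar 7 tick 0 v(0, 1): A3/C4 m3 -> C4/G4 P5 similar
  -> R2 @ bar 9 tick 0 v(0, 1): G3/E4 M6 -> A3/A4 P8 similar

(2, 0, R2, (0, 1))
(7, 0, R2, (0, 1))
(9, 0, R2, (0, 1))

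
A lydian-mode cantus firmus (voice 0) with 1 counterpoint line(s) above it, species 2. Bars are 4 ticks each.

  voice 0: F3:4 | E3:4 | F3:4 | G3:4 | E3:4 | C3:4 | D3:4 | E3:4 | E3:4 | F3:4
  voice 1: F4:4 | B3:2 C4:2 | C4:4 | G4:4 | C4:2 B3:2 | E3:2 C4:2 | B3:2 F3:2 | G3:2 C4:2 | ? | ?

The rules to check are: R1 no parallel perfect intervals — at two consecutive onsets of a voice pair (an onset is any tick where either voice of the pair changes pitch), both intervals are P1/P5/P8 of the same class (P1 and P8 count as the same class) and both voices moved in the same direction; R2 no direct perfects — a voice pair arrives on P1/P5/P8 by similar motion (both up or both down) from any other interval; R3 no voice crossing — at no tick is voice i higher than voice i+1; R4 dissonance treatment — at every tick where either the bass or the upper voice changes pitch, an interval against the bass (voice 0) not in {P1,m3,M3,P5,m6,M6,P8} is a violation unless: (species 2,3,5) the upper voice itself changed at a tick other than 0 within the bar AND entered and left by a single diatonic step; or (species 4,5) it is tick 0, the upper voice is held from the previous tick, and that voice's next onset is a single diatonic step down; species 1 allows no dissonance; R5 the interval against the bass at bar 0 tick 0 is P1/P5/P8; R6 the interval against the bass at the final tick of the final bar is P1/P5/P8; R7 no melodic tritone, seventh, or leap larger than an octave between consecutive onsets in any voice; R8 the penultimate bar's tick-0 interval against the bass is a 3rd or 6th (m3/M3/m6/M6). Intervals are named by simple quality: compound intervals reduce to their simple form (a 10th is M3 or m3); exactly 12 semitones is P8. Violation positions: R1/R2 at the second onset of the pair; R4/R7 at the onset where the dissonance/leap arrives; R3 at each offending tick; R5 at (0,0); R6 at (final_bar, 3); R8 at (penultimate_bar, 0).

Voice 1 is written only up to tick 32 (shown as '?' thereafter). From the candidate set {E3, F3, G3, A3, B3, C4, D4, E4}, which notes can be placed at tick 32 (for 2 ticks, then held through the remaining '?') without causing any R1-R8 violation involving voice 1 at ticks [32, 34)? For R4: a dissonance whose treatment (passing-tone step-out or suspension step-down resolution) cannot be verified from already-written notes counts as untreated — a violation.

E3: violates R8
F3: violates R4,R8
G3: legal
A3: violates R4,R8
B3: violates R8
C4: legal
D4: violates R4,R8
E4: violates R8

{C4, G3}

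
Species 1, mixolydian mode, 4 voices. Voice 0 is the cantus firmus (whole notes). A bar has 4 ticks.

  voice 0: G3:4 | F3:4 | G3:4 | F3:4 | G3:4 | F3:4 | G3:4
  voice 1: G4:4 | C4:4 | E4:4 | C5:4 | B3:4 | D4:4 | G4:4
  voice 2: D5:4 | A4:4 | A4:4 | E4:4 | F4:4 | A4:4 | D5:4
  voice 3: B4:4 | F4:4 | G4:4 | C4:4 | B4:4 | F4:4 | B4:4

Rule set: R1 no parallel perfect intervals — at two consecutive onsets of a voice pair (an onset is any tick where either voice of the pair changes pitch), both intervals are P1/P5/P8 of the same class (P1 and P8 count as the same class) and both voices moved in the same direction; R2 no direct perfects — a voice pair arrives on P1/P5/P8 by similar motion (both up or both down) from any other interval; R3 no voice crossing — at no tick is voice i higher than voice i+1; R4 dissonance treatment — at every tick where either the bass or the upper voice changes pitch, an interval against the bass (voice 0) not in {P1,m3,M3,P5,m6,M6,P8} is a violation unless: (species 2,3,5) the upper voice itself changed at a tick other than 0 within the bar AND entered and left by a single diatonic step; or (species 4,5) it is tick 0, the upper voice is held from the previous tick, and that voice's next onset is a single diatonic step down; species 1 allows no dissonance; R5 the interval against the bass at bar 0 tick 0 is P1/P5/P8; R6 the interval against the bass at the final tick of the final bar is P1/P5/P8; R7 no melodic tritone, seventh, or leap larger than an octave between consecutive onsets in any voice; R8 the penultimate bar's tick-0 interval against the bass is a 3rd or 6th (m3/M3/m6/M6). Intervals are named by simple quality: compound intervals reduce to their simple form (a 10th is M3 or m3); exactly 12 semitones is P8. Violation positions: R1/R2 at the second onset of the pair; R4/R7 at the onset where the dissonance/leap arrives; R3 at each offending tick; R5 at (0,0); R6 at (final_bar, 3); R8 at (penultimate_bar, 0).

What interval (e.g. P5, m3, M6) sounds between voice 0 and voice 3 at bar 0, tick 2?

M3

voice 0=G3 voice 3=B4 -> M3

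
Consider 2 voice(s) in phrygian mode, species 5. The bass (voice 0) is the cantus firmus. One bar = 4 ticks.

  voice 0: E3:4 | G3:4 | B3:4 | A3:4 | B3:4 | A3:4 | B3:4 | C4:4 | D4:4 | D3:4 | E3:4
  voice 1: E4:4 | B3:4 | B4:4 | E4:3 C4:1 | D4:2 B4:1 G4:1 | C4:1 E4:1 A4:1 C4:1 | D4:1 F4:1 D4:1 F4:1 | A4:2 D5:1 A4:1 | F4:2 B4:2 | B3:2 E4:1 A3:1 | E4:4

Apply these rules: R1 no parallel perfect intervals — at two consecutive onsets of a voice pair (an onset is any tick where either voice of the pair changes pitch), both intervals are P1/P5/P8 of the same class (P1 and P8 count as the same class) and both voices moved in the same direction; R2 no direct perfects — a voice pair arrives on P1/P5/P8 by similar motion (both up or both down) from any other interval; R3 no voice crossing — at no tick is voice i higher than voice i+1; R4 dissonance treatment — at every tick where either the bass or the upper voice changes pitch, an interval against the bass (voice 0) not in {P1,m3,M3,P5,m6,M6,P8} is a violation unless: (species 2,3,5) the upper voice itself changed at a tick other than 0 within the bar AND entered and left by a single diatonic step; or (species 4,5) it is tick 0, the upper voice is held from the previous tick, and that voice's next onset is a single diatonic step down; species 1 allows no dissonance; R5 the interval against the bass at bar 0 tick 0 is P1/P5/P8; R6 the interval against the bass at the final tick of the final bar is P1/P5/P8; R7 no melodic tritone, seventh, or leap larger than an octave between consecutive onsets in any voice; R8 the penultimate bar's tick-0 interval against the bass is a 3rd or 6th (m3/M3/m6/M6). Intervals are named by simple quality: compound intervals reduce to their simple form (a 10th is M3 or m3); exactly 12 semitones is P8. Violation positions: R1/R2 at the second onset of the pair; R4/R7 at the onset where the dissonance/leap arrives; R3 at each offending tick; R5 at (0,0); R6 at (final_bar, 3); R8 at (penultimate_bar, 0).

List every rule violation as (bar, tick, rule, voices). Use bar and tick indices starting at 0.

bar 0: v0=E3 v1=E4 downbeat P8
bar 1: v0=G3 v1=B3 downbeat M3
bar 2: v0=B3 v1=B4 downbeat P8
bar 3: v0=A3 v1=E4 downbeat P5
bar 4: v0=B3 v1=D4 downbeat m3
bar 5: v0=A3 v1=C4 downbeat m3
bar 6: v0=B3 v1=D4 downbeat m3
bar 7: v0=C4 v1=A4 downbeat M6
bar 8: v0=D4 v1=F4 downbeat m3
bar 9: v0=D3 v1=B3 downbeat M6
bar 10: v0=E3 v1=E4 downbeat P8
  -> R2 @ bar 2 tick 0 v(0, 1): G3/B3 M3 -> B3/B4 P8 similar
  -> R2 @ bar 3 tick 0 v(0, 1): B3/B4 P8 -> A3/E4 P5 similar
  -> R4 @ bar 6 tick 1 v(0, 1): B3/F4 TT untreated
  -> R4 @ bar 6 tick 3 v(0, 1): B3/F4 TT untreated
  -> R4 @ bar 7 tick 2 v(0, 1): C4/D5 M2 untreated
  -> R7 @ bar 8 tick 2 v(1,): F4->B4 leap 6st
  -> R4 @ bar 9 tick 2 v(0, 1): D3/E4 M2 untreated
  -> R2 @ bar 10 tick 0 v(0, 1): D3/A3 P5 -> E3/E4 P8 similar

(2, 0, R2, (0, 1))
(3, 0, R2, (0, 1))
(6, 1, R4, (0, 1))
(6, 3, R4, (0, 1))
(7, 2, R4, (0, 1))
(8, 2, R7, (1,))
(9, 2, R4, (0, 1))
(10, 0, R2, (0, 1))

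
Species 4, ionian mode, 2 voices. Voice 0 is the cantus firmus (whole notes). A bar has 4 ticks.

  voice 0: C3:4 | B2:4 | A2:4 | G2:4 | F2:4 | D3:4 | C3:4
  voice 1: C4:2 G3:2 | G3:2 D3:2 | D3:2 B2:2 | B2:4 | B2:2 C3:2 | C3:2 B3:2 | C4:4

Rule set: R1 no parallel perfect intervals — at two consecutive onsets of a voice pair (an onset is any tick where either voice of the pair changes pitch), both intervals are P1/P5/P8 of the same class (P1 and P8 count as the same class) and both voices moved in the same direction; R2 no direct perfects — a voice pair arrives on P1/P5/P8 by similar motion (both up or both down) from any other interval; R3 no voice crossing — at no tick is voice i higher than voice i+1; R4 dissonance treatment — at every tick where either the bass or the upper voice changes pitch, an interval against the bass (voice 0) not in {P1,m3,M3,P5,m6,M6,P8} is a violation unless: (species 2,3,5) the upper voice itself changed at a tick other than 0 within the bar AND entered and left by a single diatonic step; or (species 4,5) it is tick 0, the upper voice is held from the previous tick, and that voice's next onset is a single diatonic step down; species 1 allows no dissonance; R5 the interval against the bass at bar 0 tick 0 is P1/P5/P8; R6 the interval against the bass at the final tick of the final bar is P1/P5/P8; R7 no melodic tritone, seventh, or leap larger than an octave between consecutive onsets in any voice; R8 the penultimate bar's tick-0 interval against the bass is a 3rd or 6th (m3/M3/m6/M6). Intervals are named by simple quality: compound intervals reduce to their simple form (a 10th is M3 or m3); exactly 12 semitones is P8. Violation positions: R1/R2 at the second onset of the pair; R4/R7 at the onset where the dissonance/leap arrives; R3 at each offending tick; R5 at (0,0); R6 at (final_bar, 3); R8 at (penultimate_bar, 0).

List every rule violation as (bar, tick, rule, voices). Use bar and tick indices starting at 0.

(2, 0, R4, (0, 1))
(2, 2, R4, (0, 1))
(4, 0, R4, (0, 1))
(5, 0, R3, (0, 1))
(5, 0, R4, (0, 1))
(5, 0, R8, (0, 1))
(5, 1, R3, (0, 1))
(5, 2, R7, (1,))

bar 0: v0=C3 v1=C4 downbeat P8
bar 1: v0=B2 v1=G3 downbeat m6
bar 2: v0=A2 v1=D3 downbeat P4
bar 3: v0=G2 v1=B2 downbeat M3
bar 4: v0=F2 v1=B2 downbeat TT
bar 5: v0=D3 v1=C3 downbeat M2
bar 6: v0=C3 v1=C4 downbeat P8
  -> R4 @ bar 2 tick 0 v(0, 1): A2/D3 P4 untreated
  -> R4 @ bar 2 tick 2 v(0, 1): A2/B2 M2 untreated
  -> R4 @ bar 4 tick 0 v(0, 1): F2/B2 TT untreated
  -> R3 @ bar 5 tick 0 v(0, 1): D3 above C3
  -> R4 @ bar 5 tick 0 v(0, 1): D3/C3 M2 untreated
  -> R8 @ bar 5 tick 0 v(0, 1): penult M2 not 3rd/6th
  -> R3 @ bar 5 tick 1 v(0, 1): D3 above C3
  -> R7 @ bar 5 tick 2 v(1,): C3->B3 leap 11st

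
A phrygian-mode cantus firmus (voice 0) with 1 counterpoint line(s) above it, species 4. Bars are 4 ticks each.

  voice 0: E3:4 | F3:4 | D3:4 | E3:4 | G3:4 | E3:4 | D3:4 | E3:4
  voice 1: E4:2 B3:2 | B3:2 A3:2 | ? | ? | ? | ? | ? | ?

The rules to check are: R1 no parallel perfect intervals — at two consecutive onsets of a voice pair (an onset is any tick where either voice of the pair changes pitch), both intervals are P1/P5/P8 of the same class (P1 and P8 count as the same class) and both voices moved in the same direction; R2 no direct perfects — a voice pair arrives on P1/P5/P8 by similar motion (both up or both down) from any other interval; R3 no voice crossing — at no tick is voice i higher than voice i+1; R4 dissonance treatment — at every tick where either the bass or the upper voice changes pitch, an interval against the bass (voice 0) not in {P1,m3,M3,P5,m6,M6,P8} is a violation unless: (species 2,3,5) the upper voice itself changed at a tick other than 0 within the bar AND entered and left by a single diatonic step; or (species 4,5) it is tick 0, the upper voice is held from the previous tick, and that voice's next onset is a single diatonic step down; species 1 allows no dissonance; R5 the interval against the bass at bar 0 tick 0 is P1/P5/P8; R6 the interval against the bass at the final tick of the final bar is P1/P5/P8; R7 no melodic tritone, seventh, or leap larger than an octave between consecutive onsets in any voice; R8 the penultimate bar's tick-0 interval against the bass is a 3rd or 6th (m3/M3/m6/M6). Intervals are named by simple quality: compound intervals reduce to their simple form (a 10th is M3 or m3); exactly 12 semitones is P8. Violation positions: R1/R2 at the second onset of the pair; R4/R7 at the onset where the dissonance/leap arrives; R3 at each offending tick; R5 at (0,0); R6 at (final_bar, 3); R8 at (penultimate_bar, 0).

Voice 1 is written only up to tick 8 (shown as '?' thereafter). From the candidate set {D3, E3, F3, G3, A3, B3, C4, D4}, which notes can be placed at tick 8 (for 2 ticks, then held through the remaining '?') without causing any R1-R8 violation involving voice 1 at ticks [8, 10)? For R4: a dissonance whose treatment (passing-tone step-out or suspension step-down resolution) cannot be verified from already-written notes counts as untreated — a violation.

D3: violates R2
E3: violates R4
F3: legal
G3: violates R4
A3: legal
B3: legal
C4: violates R4
D4: legal

{A3, B3, D4, F3}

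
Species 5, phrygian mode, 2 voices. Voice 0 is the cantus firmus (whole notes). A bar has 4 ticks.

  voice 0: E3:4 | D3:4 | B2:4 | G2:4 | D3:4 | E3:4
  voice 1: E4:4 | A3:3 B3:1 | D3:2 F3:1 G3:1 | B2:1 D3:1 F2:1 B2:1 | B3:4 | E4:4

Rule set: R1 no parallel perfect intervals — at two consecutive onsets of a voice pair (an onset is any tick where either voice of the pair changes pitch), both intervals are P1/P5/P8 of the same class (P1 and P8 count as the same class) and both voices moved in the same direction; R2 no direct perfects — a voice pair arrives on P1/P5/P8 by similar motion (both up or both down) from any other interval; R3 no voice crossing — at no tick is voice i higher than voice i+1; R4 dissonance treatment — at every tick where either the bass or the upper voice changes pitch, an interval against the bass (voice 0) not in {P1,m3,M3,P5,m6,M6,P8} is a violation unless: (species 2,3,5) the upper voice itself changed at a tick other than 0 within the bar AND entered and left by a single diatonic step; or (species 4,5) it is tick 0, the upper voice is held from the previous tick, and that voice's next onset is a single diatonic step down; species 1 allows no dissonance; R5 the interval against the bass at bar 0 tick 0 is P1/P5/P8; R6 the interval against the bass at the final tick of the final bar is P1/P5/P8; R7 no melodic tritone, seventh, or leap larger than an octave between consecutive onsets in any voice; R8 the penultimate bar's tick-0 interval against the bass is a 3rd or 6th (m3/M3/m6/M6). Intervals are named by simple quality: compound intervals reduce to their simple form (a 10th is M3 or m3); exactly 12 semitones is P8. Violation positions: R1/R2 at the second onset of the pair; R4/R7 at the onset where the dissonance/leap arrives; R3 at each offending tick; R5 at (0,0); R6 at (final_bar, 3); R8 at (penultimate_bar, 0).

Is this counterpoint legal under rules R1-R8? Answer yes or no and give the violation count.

No (6 violations)

bar 0: v0=E3 v1=E4 (P8)
bar 1: v0=D3 v1=A3 (P5)
bar 2: v0=B2 v1=D3 (m3)
bar 3: v0=G2 v1=B2 (M3)
bar 4: v0=D3 v1=B3 (M6)
bar 5: v0=E3 v1=E4 (P8)
  R2 @ bar1.0: E3/E4 P8 -> D3/A3 P5 similar
  R4 @ bar2.2: B2/F3 TT untreated
  R3 @ bar3.2: G2 above F2
  R4 @ bar3.2: G2/F2 M2 untreated
  R7 @ bar3.3: F2->B2 leap 6st
  R2 @ bar5.0: D3/B3 M6 -> E3/E4 P8 similar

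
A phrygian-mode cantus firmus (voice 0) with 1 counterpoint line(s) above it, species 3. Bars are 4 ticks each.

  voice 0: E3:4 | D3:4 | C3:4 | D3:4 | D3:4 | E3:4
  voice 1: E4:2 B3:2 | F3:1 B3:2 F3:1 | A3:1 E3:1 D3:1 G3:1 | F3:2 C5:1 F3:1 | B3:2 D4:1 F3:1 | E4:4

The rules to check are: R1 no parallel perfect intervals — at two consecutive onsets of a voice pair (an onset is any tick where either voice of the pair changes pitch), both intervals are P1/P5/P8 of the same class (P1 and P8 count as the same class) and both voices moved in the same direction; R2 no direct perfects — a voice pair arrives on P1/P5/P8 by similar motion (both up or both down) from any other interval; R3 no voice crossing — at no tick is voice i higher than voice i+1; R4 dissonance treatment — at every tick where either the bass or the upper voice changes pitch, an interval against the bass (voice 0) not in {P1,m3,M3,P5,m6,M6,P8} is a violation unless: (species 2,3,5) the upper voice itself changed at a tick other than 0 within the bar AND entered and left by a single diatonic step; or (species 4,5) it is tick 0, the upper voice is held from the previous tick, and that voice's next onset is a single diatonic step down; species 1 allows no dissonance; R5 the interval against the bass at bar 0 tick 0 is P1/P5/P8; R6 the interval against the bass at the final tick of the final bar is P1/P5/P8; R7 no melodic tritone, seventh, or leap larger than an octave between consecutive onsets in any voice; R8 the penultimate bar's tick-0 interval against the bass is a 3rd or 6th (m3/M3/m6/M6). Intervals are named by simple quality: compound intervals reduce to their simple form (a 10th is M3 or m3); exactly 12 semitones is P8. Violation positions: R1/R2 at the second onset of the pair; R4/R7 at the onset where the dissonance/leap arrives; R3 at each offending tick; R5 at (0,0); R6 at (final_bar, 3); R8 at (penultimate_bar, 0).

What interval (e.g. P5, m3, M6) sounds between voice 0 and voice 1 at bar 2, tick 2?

voice 0=C3 voice 1=D3 -> M2

M2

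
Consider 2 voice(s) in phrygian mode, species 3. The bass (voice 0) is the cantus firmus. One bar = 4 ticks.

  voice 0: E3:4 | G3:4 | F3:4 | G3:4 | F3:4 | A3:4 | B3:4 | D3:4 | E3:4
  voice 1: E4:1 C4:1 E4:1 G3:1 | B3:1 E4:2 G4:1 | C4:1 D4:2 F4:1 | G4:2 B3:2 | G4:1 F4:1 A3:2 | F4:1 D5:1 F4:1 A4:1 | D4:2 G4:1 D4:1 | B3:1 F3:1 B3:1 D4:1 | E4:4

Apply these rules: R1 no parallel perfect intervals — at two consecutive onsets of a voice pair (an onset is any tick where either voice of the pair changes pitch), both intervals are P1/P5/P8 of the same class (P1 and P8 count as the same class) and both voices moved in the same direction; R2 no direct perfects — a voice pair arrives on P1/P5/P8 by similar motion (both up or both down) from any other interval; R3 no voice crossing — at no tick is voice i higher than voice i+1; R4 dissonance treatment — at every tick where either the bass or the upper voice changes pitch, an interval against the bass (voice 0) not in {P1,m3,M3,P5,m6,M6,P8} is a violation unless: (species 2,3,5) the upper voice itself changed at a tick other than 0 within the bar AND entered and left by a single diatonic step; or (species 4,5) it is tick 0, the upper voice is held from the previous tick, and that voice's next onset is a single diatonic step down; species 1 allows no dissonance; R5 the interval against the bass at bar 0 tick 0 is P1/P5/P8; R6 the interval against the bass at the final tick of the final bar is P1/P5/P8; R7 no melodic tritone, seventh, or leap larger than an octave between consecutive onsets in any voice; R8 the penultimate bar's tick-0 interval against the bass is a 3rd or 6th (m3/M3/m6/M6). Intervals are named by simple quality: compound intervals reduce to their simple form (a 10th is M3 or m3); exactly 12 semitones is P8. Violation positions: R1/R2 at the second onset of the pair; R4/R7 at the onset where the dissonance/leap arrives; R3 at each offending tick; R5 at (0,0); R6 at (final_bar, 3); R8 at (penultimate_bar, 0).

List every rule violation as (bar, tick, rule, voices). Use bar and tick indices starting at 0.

(2, 0, R2, (0, 1))
(3, 0, R1, (0, 1))
(4, 0, R4, (0, 1))
(5, 1, R4, (0, 1))
(7, 1, R7, (1,))
(7, 2, R7, (1,))
(8, 0, R1, (0, 1))

bar 0: v0=E3 v1=E4 downbeat P8
bar 1: v0=G3 v1=B3 downbeat M3
bar 2: v0=F3 v1=C4 downbeat P5
bar 3: v0=G3 v1=G4 downbeat P8
bar 4: v0=F3 v1=G4 downbeat M2
bar 5: v0=A3 v1=F4 downbeat m6
bar 6: v0=B3 v1=D4 downbeat m3
bar 7: v0=D3 v1=B3 downbeat M6
bar 8: v0=E3 v1=E4 downbeat P8
  -> R2 @ bar 2 tick 0 v(0, 1): G3/G4 P8 -> F3/C4 P5 similar
  -> R1 @ bar 3 tick 0 v(0, 1): F3/F4 P8 -> G3/G4 P8 similar
  -> R4 @ bar 4 tick 0 v(0, 1): F3/G4 M2 untreated
  -> R4 @ bar 5 tick 1 v(0, 1): A3/D5 P4 untreated
  -> R7 @ bar 7 tick 1 v(1,): B3->F3 leap 6st
  -> R7 @ bar 7 tick 2 v(1,): F3->B3 leap 6st
  -> R1 @ bar 8 tick 0 v(0, 1): D3/D4 P8 -> E3/E4 P8 similar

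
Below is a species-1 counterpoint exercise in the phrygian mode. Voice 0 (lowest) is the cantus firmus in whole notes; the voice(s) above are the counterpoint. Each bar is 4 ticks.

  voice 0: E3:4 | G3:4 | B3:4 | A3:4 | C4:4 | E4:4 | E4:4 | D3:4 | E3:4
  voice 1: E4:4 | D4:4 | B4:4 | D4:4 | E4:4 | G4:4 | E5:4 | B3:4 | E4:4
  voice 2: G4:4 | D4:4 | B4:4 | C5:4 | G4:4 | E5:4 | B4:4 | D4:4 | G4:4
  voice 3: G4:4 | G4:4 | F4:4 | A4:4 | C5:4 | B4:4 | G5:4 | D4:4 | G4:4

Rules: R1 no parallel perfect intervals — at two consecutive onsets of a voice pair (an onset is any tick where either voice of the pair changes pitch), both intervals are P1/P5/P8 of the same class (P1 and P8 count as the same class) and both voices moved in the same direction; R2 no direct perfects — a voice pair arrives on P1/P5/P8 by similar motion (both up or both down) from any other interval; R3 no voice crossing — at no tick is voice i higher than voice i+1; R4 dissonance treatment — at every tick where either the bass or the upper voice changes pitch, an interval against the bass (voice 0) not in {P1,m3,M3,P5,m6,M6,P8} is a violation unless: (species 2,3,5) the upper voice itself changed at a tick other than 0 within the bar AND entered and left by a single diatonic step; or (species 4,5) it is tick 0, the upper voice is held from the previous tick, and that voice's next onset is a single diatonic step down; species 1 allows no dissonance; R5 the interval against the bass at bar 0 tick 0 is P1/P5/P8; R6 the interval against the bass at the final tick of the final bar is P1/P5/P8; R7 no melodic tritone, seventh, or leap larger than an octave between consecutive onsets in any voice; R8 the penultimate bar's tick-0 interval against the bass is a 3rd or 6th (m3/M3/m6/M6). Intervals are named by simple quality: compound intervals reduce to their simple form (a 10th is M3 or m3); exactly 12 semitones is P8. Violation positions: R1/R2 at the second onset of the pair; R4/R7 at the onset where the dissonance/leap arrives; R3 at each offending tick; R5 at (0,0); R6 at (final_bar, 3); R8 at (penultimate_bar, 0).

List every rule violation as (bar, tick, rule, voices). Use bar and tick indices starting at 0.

bar 0: v0=E3 v1=E4 v2=G4 v3=G4 downbeat m3
bar 1: v0=G3 v1=D4 v2=D4 v3=G4 downbeat P8
bar 2: v0=B3 v1=B4 v2=B4 v3=F4 downbeat TT
bar 3: v0=A3 v1=D4 v2=C5 v3=A4 downbeat P8
bar 4: v0=C4 v1=E4 v2=G4 v3=C5 downbeat P8
bar 5: v0=E4 v1=G4 v2=E5 v3=B4 downbeat P5
bar 6: v0=E4 v1=E5 v2=B4 v3=G5 downbeat m3
bar 7: v0=D3 v1=B3 v2=D4 v3=D4 downbeat P8
bar 8: v0=E3 v1=E4 v2=G4 v3=G4 downbeat m3
  -> R5 @ bar 0 tick 0 v(0, 2): opens on m3
  -> R5 @ bar 0 tick 0 v(0, 3): opens on m3
  -> R2 @ bar 1 tick 0 v(1, 2): E4/G4 m3 -> D4/D4 P1 similar
  -> R1 @ bar 2 tick 0 v(1, 2): D4/D4 P1 -> B4/B4 P1 similar
  -> R2 @ bar 2 tick 0 v(0, 1): G3/D4 P5 -> B3/B4 P8 similar
  -> R2 @ bar 2 tick 0 v(0, 2): G3/D4 P5 -> B3/B4 P8 similar
  -> R3 @ bar 2 tick 0 v(2, 3): B4 above F4
  -> R4 @ bar 2 tick 0 v(0, 3): B3/F4 TT untreated
  -> R3 @ bar 2 tick 1 v(2, 3): B4 above F4
  -> R3 @ bar 2 tick 2 v(2, 3): B4 above F4
  -> R3 @ bar 2 tick 3 v(2, 3): B4 above F4
  -> R3 @ bar 3 tick 0 v(2, 3): C5 above A4
  -> R4 @ bar 3 tick 0 v(0, 1): A3/D4 P4 untreated
  -> R3 @ bar 3 tick 1 v(2, 3): C5 above A4
  -> R3 @ bar 3 tick 2 v(2, 3): C5 above A4
  -> R3 @ bar 3 tick 3 v(2, 3): C5 above A4
  -> R1 @ bar 4 tick 0 v(0, 3): A3/A4 P8 -> C4/C5 P8 similar
  -> R2 @ bar 5 tick 0 v(0, 2): C4/G4 P5 -> E4/E5 P8 similar
  -> R3 @ bar 5 tick 0 v(2, 3): E5 above B4
  -> R3 @ bar 5 tick 1 v(2, 3): E5 above B4
  -> R3 @ bar 5 tick 2 v(2, 3): E5 above B4
  -> R3 @ bar 5 tick 3 v(2, 3): E5 above B4
  -> R3 @ bar 6 tick 0 v(1, 2): E5 above B4
  -> R3 @ bar 6 tick 1 v(1, 2): E5 above B4
  -> R3 @ bar 6 tick 2 v(1, 2): E5 above B4
  -> R3 @ bar 6 tick 3 v(1, 2): E5 above B4
  -> R2 @ bar 7 tick 0 v(0, 2): E4/B4 P5 -> D3/D4 P8 similar
  -> R2 @ bar 7 tick 0 v(0, 3): E4/G5 m3 -> D3/D4 P8 similar
  -> R2 @ bar 7 tick 0 v(2, 3): B4/G5 m6 -> D4/D4 P1 similar
  -> R7 @ bar 7 tick 0 v(0,): E4->D3 leap 14st
  -> R7 @ bar 7 tick 0 v(1,): E5->B3 leap 17st
  -> R7 @ bar 7 tick 0 v(3,): G5->D4 leap 17st
  -> R8 @ bar 7 tick 0 v(0, 2): penult P8 not 3rd/6th
  -> R8 @ bar 7 tick 0 v(0, 3): penult P8 not 3rd/6th
  -> R1 @ bar 8 tick 0 v(2, 3): D4/D4 P1 -> G4/G4 P1 similar
  -> R2 @ bar 8 tick 0 v(0, 1): D3/B3 M6 -> E3/E4 P8 similar
  -> R6 @ bar 8 tick 3 v(0, 2): closes on m3
  -> R6 @ bar 8 tick 3 v(0, 3): closes on m3

(0, 0, R5, (0, 2))
(0, 0, R5, (0, 3))
(1, 0, R2, (1, 2))
(2, 0, R1, (1, 2))
(2, 0, R2, (0, 1))
(2, 0, R2, (0, 2))
(2, 0, R3, (2, 3))
(2, 0, R4, (0, 3))
(2, 1, R3, (2, 3))
(2, 2, R3, (2, 3))
(2, 3, R3, (2, 3))
(3, 0, R3, (2, 3))
(3, 0, R4, (0, 1))
(3, 1, R3, (2, 3))
(3, 2, R3, (2, 3))
(3, 3, R3, (2, 3))
(4, 0, R1, (0, 3))
(5, 0, R2, (0, 2))
(5, 0, R3, (2, 3))
(5, 1, R3, (2, 3))
(5, 2, R3, (2, 3))
(5, 3, R3, (2, 3))
(6, 0, R3, (1, 2))
(6, 1, R3, (1, 2))
(6, 2, R3, (1, 2))
(6, 3, R3, (1, 2))
(7, 0, R2, (0, 2))
(7, 0, R2, (0, 3))
(7, 0, R2, (2, 3))
(7, 0, R7, (0,))
(7, 0, R7, (1,))
(7, 0, R7, (3,))
(7, 0, R8, (0, 2))
(7, 0, R8, (0, 3))
(8, 0, R1, (2, 3))
(8, 0, R2, (0, 1))
(8, 3, R6, (0, 2))
(8, 3, R6, (0, 3))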